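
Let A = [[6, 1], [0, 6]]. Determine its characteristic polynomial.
xI - A = [[x - 6, -1], [0, x - 6]].

Expanding det(xI - A) along the first row:
det(xI - A) = + (x - 6)·det([[x - 6]]) - (-1)·det([[0]]).

Evaluating gives χ_A(x) = x^2 - 12x + 36 = (x - 6)^2.

χ_A(x) = (x - 6)^2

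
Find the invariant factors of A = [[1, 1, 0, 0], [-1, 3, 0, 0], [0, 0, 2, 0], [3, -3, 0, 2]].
The Jordan structure of A has elementary divisors (x - 2)^2, (x - 2), (x - 2). Arranging the block sizes at each eigenvalue in decreasing order and taking row products gives the invariant factors.

Invariant factors (smallest first, each dividing the next): x - 2, x - 2, (x - 2)^2.

Check: the last factor (x - 2)^2 is the minimal polynomial, and the product (x - 2)^4 is the characteristic polynomial.

x - 2, x - 2, (x - 2)^2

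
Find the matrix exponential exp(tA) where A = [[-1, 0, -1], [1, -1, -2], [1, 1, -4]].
A has Jordan form J = [[-2, 1, 0], [0, -2, 1], [0, 0, -2]] with A = PJP^{-1}, so e^{tA} = P e^{tJ} P^{-1}.

For a Jordan block J_k(λ), e^{tJ_k(λ)} = e^{λt} · (I + tN + t^2 N^2/2! + ... + t^{k-1} N^{k-1}/(k-1)!) where N is the nilpotent superdiagonal part.

Assembling the blocks and conjugating back gives the entries of e^{tA} as shown above.

e^{tA} = [[(t + 1)*e^{-2*t}, -t^2*e^{-2*t}/2, t*(t - 2)*e^{-2*t}/2], [t*e^{-2*t}, (-t^2/2 + t + 1)*e^{-2*t}, t*(t - 4)*e^{-2*t}/2], [t*e^{-2*t}, t*(2 - t)*e^{-2*t}/2, (t^2 - 4*t + 2)*e^{-2*t}/2]]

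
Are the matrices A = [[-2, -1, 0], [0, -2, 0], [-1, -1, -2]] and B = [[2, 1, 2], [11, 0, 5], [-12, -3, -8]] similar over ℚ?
Two matrices over a field are similar if and only if they have the same invariant factors.

Both A and B have characteristic polynomial (x + 2)^3 and minimal polynomial (x + 2)^3. Computing further, both have invariant factors (x + 2)^3. Hence A and B are similar.

Yes.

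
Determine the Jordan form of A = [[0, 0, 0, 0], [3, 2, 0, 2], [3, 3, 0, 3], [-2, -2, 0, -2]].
J = [[0, 1, 0, 0], [0, 0, 1, 0], [0, 0, 0, 0], [0, 0, 0, 0]]

The characteristic polynomial is det(xI - A) = x^4, so the eigenvalues are 0 (algebraic multiplicity 4).

For λ = 0: rank(A) = 2, rank(A^2) = 1, rank(A^3) = 0. The eigenspace has dimension 4 - 2 = 2, so there are 2 Jordan blocks; the rank sequence gives block sizes [3, 1].

Assembling the blocks gives the Jordan form J above.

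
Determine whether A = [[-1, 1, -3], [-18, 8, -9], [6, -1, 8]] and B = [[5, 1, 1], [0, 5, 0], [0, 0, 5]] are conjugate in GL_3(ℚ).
Yes.

Two matrices over a field are similar if and only if they have the same invariant factors.

Both A and B have characteristic polynomial (x - 5)^3 and minimal polynomial (x - 5)^2. Computing further, both have invariant factors x - 5, (x - 5)^2. Hence A and B are similar.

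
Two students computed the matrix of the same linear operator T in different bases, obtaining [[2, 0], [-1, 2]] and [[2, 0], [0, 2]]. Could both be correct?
Both have characteristic polynomial (x - 2)^2, but the minimal polynomial of A is (x - 2)^2 while the minimal polynomial of B is x - 2. The minimal polynomial is a similarity invariant, so A and B are not similar.

No.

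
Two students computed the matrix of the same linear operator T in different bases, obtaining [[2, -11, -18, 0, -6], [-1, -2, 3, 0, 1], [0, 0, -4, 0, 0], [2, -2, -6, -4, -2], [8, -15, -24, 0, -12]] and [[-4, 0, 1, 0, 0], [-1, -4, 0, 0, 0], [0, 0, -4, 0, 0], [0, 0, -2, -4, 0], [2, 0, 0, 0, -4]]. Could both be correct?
Two matrices over a field are similar if and only if they have the same invariant factors.

Both A and B have characteristic polynomial (x + 4)^5 and minimal polynomial (x + 4)^3. Computing further, both have invariant factors x + 4, x + 4, (x + 4)^3. Hence A and B are similar.

Yes.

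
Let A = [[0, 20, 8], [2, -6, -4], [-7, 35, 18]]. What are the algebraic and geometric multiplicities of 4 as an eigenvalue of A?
algebraic multiplicity 3, geometric multiplicity 2

The characteristic polynomial is (x - 4)^3, so the factor x - 4 appears with exponent 3: the algebraic multiplicity is 3.

rank(A - 4I) = 1, so the eigenspace has dimension 3 - 1 = 2: the geometric multiplicity is 2.

Since 2 < 3, A is not diagonalizable.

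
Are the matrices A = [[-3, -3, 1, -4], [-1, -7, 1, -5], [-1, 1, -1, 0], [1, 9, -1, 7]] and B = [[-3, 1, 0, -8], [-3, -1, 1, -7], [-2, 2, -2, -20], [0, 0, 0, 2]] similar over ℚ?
Yes.

Two matrices over a field are similar if and only if they have the same invariant factors.

Both A and B have characteristic polynomial (x - 2)(x + 2)^3 and minimal polynomial (x - 2)(x + 2)^3. Computing further, both have invariant factors (x - 2)(x + 2)^3. Hence A and B are similar.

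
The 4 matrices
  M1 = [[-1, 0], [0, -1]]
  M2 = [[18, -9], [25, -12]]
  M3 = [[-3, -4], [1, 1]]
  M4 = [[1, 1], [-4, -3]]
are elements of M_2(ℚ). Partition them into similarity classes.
3 classes: {M1}, {M2}, {M3, M4}

Characteristic polynomials: χ_{M1} = (x + 1)^2, χ_{M2} = (x - 3)^2, χ_{M3} = (x + 1)^2, χ_{M4} = (x + 1)^2.

{M1}: invariant factors x + 1, x + 1.

{M2}: invariant factors (x - 3)^2.

{M3, M4}: invariant factors (x + 1)^2.

Matrices are similar if and only if their invariant-factor lists agree; the partition into similarity classes is {M1}, {M2}, {M3, M4}.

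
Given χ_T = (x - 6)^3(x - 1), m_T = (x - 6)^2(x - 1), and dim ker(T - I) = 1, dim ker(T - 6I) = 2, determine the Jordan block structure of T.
Jordan blocks: (1, 1), (6, 2), (6, 1)

λ = 1: algebraic multiplicity 1 (exponent in χ_T), largest block size 1 (exponent in m_T), 1 block (geometric multiplicity). This forces block sizes [1].
λ = 6: algebraic multiplicity 3 (exponent in χ_T), largest block size 2 (exponent in m_T), 2 blocks (geometric multiplicity). These force block sizes [2, 1].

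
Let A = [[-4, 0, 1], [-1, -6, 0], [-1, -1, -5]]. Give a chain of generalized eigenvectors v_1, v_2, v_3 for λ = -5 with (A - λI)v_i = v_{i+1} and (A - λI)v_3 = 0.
v_1 = [[-2, 0, 1]]^T, v_2 = [[-1, 2, 2]]^T, v_3 = [[1, -1, -1]]^T

We seek v_1 ∈ ker((A + 5I)^3) \ ker((A + 5I)^2), then set v_{i+1} = (A + 5I) v_i.

One such chain is v_1 = [[-2, 0, 1]]^T, v_2 = [[-1, 2, 2]]^T, v_3 = [[1, -1, -1]]^T. Check: (A + 5I) v_3 = [[0, 0, 0]]^T = 0.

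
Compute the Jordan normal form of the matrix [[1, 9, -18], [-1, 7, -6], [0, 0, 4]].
The characteristic polynomial is det(xI - A) = (x - 4)^3, so the eigenvalues are 4 (algebraic multiplicity 3).

For λ = 4: rank(A - 4I) = 1, rank((A - 4I)^2) = 0. The eigenspace has dimension 3 - 1 = 2, so there are 2 Jordan blocks; the rank sequence gives block sizes [2, 1].

Assembling the blocks gives the Jordan form J above.

J = [[4, 1, 0], [0, 4, 0], [0, 0, 4]]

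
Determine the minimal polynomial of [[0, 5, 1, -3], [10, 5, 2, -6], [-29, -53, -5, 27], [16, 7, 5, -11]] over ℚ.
m_A(x) = (x - 4)(x + 5)^3

The characteristic polynomial factors as (x - 4)(x + 5)^3. The minimal polynomial is ∏(x - λ)^{k_λ} where k_λ is the size of the largest Jordan block at λ.

For λ = -5: rank(A + 5I) = 3, and the largest Jordan block has size 3 (the smallest k with rank((A + 5I)^k) = rank((A + 5I)^(k+1))).
For λ = 4: rank(A - 4I) = 3, and the largest Jordan block has size 1 (the smallest k with rank((A - 4I)^k) = rank((A - 4I)^(k+1))).

So m_A(x) = (x - 4)(x + 5)^3.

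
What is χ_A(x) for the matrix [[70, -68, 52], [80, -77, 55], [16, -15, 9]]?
χ_A(x) = (x - 6)(x + 2)^2

xI - A = [[x - 70, 68, -52], [-80, x + 77, -55], [-16, 15, x - 9]].

Expanding det(xI - A) along the first row:
det(xI - A) = + (x - 70)·det([[x + 77, -55], [15, x - 9]]) - (68)·det([[-80, -55], [-16, x - 9]]) + (-52)·det([[-80, x + 77], [-16, 15]]).

Evaluating gives χ_A(x) = x^3 - 2x^2 - 20x - 24 = (x - 6)(x + 2)^2.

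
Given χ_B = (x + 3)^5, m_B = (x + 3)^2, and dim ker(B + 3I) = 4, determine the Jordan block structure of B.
Jordan blocks: (-3, 2), (-3, 1), (-3, 1), (-3, 1)

λ = -3: algebraic multiplicity 5 (exponent in χ_B), largest block size 2 (exponent in m_B), 4 blocks (geometric multiplicity). These force block sizes [2, 1, 1, 1].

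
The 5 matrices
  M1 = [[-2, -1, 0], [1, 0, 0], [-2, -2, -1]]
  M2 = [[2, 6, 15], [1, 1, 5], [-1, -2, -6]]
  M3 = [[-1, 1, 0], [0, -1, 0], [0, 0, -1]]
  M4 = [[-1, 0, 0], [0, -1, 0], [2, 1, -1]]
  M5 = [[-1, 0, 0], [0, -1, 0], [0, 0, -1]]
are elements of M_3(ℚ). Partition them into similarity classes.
2 classes: {M1, M2, M3, M4}, {M5}

Characteristic polynomials: χ_{M1} = (x + 1)^3, χ_{M2} = (x + 1)^3, χ_{M3} = (x + 1)^3, χ_{M4} = (x + 1)^3, χ_{M5} = (x + 1)^3.

{M1, M2, M3, M4}: invariant factors x + 1, (x + 1)^2.

{M5}: invariant factors x + 1, x + 1, x + 1.

Matrices are similar if and only if their invariant-factor lists agree; the partition into similarity classes is {M1, M2, M3, M4}, {M5}.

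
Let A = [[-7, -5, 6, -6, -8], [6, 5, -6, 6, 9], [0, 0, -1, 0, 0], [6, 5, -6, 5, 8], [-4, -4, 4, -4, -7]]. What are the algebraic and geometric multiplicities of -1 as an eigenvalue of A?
The characteristic polynomial is (x + 1)^5, so the factor x + 1 appears with exponent 5: the algebraic multiplicity is 5.

rank(A + I) = 2, so the eigenspace has dimension 5 - 2 = 3: the geometric multiplicity is 3.

Since 3 < 5, A is not diagonalizable.

algebraic multiplicity 5, geometric multiplicity 3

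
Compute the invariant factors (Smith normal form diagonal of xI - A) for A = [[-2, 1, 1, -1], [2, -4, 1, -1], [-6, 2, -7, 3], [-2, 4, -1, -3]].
x + 4, (x + 4)^3

The Jordan structure of A has elementary divisors (x + 4)^3, (x + 4). Arranging the block sizes at each eigenvalue in decreasing order and taking row products gives the invariant factors.

Invariant factors (smallest first, each dividing the next): x + 4, (x + 4)^3.

Check: the last factor (x + 4)^3 is the minimal polynomial, and the product (x + 4)^4 is the characteristic polynomial.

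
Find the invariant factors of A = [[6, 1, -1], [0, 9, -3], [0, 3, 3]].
x - 6, (x - 6)^2

The Jordan structure of A has elementary divisors (x - 6)^2, (x - 6). Arranging the block sizes at each eigenvalue in decreasing order and taking row products gives the invariant factors.

Invariant factors (smallest first, each dividing the next): x - 6, (x - 6)^2.

Check: the last factor (x - 6)^2 is the minimal polynomial, and the product (x - 6)^3 is the characteristic polynomial.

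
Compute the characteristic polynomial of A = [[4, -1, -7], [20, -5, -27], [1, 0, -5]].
χ_A(x) = (x + 2)^3

xI - A = [[x - 4, 1, 7], [-20, x + 5, 27], [-1, 0, x + 5]].

Expanding det(xI - A) along the first row:
det(xI - A) = + (x - 4)·det([[x + 5, 27], [0, x + 5]]) - (1)·det([[-20, 27], [-1, x + 5]]) + (7)·det([[-20, x + 5], [-1, 0]]).

Evaluating gives χ_A(x) = x^3 + 6x^2 + 12x + 8 = (x + 2)^3.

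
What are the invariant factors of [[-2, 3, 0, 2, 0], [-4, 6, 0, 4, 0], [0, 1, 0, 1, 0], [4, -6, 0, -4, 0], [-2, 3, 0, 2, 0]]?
The Jordan structure of A has elementary divisors x^2, x^2, x. Arranging the block sizes at each eigenvalue in decreasing order and taking row products gives the invariant factors.

Invariant factors (smallest first, each dividing the next): x, x^2, x^2.

Check: the last factor x^2 is the minimal polynomial, and the product x^5 is the characteristic polynomial.

x, x^2, x^2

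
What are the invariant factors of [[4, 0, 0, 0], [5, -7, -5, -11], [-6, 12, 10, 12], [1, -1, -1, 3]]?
The Jordan structure of A has elementary divisors (x + 2), (x - 4)^2, (x - 4). Arranging the block sizes at each eigenvalue in decreasing order and taking row products gives the invariant factors.

Invariant factors (smallest first, each dividing the next): x - 4, (x - 4)^2(x + 2).

Check: the last factor (x - 4)^2(x + 2) is the minimal polynomial, and the product (x - 4)^3(x + 2) is the characteristic polynomial.

x - 4, (x - 4)^2(x + 2)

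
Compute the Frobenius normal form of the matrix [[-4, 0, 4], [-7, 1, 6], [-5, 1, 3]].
R = [[0, 0, 4], [1, 0, -1], [0, 1, 0]]

The invariant factors of A (the non-unit diagonal entries of the Smith normal form of xI - A over ℚ[x]) are x^3 + x - 4, each dividing the next. The characteristic polynomial is their product, x^3 + x - 4.

The rational canonical form is the block-diagonal matrix of companion matrices C(f_i):
R = [[0, 0, 4], [1, 0, -1], [0, 1, 0]].

Note the characteristic polynomial does not split into linear factors over ℚ, so A has no Jordan form over ℚ; the rational canonical form exists over any field.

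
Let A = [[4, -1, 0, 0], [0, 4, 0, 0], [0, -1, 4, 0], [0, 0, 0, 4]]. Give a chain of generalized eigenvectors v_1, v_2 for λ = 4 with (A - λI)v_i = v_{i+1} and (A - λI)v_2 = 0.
We seek v_1 ∈ ker((A - 4I)^2) \ ker(A - 4I), then set v_{i+1} = (A - 4I) v_i.

One such chain is v_1 = [[2, 1, 0, 0]]^T, v_2 = [[-1, 0, -1, 0]]^T. Check: (A - 4I) v_2 = [[0, 0, 0, 0]]^T = 0.

v_1 = [[2, 1, 0, 0]]^T, v_2 = [[-1, 0, -1, 0]]^T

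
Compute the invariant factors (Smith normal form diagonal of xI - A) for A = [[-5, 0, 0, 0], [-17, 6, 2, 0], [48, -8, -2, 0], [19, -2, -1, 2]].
x - 2, (x - 2)^2(x + 5)

The Jordan structure of A has elementary divisors (x + 5), (x - 2)^2, (x - 2). Arranging the block sizes at each eigenvalue in decreasing order and taking row products gives the invariant factors.

Invariant factors (smallest first, each dividing the next): x - 2, (x - 2)^2(x + 5).

Check: the last factor (x - 2)^2(x + 5) is the minimal polynomial, and the product (x - 2)^3(x + 5) is the characteristic polynomial.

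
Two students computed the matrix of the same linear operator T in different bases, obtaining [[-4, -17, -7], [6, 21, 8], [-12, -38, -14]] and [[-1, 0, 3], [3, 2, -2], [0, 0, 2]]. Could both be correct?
Two matrices over a field are similar if and only if they have the same invariant factors.

Both A and B have characteristic polynomial (x - 2)^2(x + 1) and minimal polynomial (x - 2)^2(x + 1). Computing further, both have invariant factors (x - 2)^2(x + 1). Hence A and B are similar.

Yes.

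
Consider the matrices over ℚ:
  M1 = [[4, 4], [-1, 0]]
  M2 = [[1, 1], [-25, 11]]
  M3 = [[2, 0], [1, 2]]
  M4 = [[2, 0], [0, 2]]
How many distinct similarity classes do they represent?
3 classes: {M1, M3}, {M2}, {M4}

Characteristic polynomials: χ_{M1} = (x - 2)^2, χ_{M2} = (x - 6)^2, χ_{M3} = (x - 2)^2, χ_{M4} = (x - 2)^2.

{M1, M3}: invariant factors (x - 2)^2.

{M2}: invariant factors (x - 6)^2.

{M4}: invariant factors x - 2, x - 2.

Matrices are similar if and only if their invariant-factor lists agree; the partition into similarity classes is {M1, M3}, {M2}, {M4}.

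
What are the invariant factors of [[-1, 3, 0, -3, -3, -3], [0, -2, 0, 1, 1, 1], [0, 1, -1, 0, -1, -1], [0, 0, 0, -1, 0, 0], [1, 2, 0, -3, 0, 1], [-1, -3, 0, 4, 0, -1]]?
(x + 1)^2, (x + 1)^2, (x + 1)^2

The Jordan structure of A has elementary divisors (x + 1)^2, (x + 1)^2, (x + 1)^2. Arranging the block sizes at each eigenvalue in decreasing order and taking row products gives the invariant factors.

Invariant factors (smallest first, each dividing the next): (x + 1)^2, (x + 1)^2, (x + 1)^2.

Check: the last factor (x + 1)^2 is the minimal polynomial, and the product (x + 1)^6 is the characteristic polynomial.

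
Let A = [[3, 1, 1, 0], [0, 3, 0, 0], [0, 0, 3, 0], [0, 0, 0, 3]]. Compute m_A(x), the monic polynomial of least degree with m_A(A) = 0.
The characteristic polynomial factors as (x - 3)^4. The minimal polynomial is ∏(x - λ)^{k_λ} where k_λ is the size of the largest Jordan block at λ.

For λ = 3: rank(A - 3I) = 1, and the largest Jordan block has size 2 (the smallest k with rank((A - 3I)^k) = rank((A - 3I)^(k+1))).

So m_A(x) = (x - 3)^2.

m_A(x) = (x - 3)^2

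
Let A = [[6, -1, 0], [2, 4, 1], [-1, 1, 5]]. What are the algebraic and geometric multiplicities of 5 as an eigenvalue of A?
algebraic multiplicity 3, geometric multiplicity 1

The characteristic polynomial is (x - 5)^3, so the factor x - 5 appears with exponent 3: the algebraic multiplicity is 3.

rank(A - 5I) = 2, so the eigenspace has dimension 3 - 2 = 1: the geometric multiplicity is 1.

Since 1 < 3, A is not diagonalizable.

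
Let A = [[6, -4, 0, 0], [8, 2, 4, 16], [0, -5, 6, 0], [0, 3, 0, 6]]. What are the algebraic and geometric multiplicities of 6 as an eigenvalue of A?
algebraic multiplicity 2, geometric multiplicity 2

The characteristic polynomial is (x - 6)^2(x - 4)^2, so the factor x - 6 appears with exponent 2: the algebraic multiplicity is 2.

rank(A - 6I) = 2, so the eigenspace has dimension 4 - 2 = 2: the geometric multiplicity is 2.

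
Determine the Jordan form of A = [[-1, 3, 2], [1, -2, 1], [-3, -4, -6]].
The characteristic polynomial is det(xI - A) = (x + 3)^3, so the eigenvalues are -3 (algebraic multiplicity 3).

For λ = -3: rank(A + 3I) = 2, rank((A + 3I)^2) = 1, rank((A + 3I)^3) = 0. The eigenspace has dimension 3 - 2 = 1, so there is 1 Jordan block; the rank sequence gives block sizes [3].

Assembling the blocks gives the Jordan form J above.

J = [[-3, 1, 0], [0, -3, 1], [0, 0, -3]]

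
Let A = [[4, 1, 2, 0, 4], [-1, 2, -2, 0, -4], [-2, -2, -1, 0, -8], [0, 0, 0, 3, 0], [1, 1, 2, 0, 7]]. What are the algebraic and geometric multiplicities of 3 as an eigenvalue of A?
algebraic multiplicity 5, geometric multiplicity 4

The characteristic polynomial is (x - 3)^5, so the factor x - 3 appears with exponent 5: the algebraic multiplicity is 5.

rank(A - 3I) = 1, so the eigenspace has dimension 5 - 1 = 4: the geometric multiplicity is 4.

Since 4 < 5, A is not diagonalizable.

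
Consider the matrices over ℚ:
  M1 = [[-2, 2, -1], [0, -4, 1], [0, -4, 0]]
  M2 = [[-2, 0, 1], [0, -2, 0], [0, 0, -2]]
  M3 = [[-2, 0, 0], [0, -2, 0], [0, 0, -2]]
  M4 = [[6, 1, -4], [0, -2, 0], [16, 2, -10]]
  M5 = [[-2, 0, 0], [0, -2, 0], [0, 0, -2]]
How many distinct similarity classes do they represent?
Characteristic polynomials: χ_{M1} = (x + 2)^3, χ_{M2} = (x + 2)^3, χ_{M3} = (x + 2)^3, χ_{M4} = (x + 2)^3, χ_{M5} = (x + 2)^3.

{M1, M2, M4}: invariant factors x + 2, (x + 2)^2.

{M3, M5}: invariant factors x + 2, x + 2, x + 2.

Matrices are similar if and only if their invariant-factor lists agree; the partition into similarity classes is {M1, M2, M4}, {M3, M5}.

2 classes: {M1, M2, M4}, {M3, M5}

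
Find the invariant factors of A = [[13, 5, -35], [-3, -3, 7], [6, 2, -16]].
x + 2, (x + 2)^2

The Jordan structure of A has elementary divisors (x + 2)^2, (x + 2). Arranging the block sizes at each eigenvalue in decreasing order and taking row products gives the invariant factors.

Invariant factors (smallest first, each dividing the next): x + 2, (x + 2)^2.

Check: the last factor (x + 2)^2 is the minimal polynomial, and the product (x + 2)^3 is the characteristic polynomial.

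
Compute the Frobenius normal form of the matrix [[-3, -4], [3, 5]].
R = [[0, 3], [1, 2]]

The invariant factors of A (the non-unit diagonal entries of the Smith normal form of xI - A over ℚ[x]) are (x - 3)(x + 1), each dividing the next. The characteristic polynomial is their product, (x - 3)(x + 1).

The rational canonical form is the block-diagonal matrix of companion matrices C(f_i):
R = [[0, 3], [1, 2]].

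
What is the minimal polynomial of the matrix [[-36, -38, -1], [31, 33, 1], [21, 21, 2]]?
The characteristic polynomial factors as (x - 2)^2(x + 5). The minimal polynomial is ∏(x - λ)^{k_λ} where k_λ is the size of the largest Jordan block at λ.

For λ = -5: rank(A + 5I) = 2, and the largest Jordan block has size 1 (the smallest k with rank((A + 5I)^k) = rank((A + 5I)^(k+1))).
For λ = 2: rank(A - 2I) = 2, and the largest Jordan block has size 2 (the smallest k with rank((A - 2I)^k) = rank((A - 2I)^(k+1))).

So m_A(x) = (x - 2)^2(x + 5).

m_A(x) = (x - 2)^2(x + 5)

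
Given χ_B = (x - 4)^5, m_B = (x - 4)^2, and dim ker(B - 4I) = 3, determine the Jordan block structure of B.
λ = 4: algebraic multiplicity 5 (exponent in χ_B), largest block size 2 (exponent in m_B), 3 blocks (geometric multiplicity). These force block sizes [2, 2, 1].

Jordan blocks: (4, 2), (4, 2), (4, 1)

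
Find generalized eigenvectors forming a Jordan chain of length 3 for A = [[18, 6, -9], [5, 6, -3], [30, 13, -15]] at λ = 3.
We seek v_1 ∈ ker((A - 3I)^3) \ ker((A - 3I)^2), then set v_{i+1} = (A - 3I) v_i.

One such chain is v_1 = [[2, 0, 3]]^T, v_2 = [[3, 1, 6]]^T, v_3 = [[-3, 0, -5]]^T. Check: (A - 3I) v_3 = [[0, 0, 0]]^T = 0.

v_1 = [[2, 0, 3]]^T, v_2 = [[3, 1, 6]]^T, v_3 = [[-3, 0, -5]]^T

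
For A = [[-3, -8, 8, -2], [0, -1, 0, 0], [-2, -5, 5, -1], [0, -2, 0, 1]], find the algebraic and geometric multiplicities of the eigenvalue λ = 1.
algebraic multiplicity 3, geometric multiplicity 2

The characteristic polynomial is (x - 1)^3(x + 1), so the factor x - 1 appears with exponent 3: the algebraic multiplicity is 3.

rank(A - I) = 2, so the eigenspace has dimension 4 - 2 = 2: the geometric multiplicity is 2.

Since 2 < 3, A is not diagonalizable.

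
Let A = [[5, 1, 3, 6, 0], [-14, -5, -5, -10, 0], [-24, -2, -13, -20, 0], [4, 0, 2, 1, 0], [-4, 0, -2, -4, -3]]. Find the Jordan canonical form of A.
J = [[-3, 1, 0, 0, 0], [0, -3, 1, 0, 0], [0, 0, -3, 0, 0], [0, 0, 0, -3, 0], [0, 0, 0, 0, -3]]

The characteristic polynomial is det(xI - A) = (x + 3)^5, so the eigenvalues are -3 (algebraic multiplicity 5).

For λ = -3: rank(A + 3I) = 2, rank((A + 3I)^2) = 1, rank((A + 3I)^3) = 0. The eigenspace has dimension 5 - 2 = 3, so there are 3 Jordan blocks; the rank sequence gives block sizes [3, 1, 1].

Assembling the blocks gives the Jordan form J above.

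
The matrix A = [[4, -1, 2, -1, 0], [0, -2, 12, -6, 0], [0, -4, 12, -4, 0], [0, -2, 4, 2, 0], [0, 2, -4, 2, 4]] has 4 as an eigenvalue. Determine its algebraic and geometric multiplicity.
algebraic multiplicity 5, geometric multiplicity 4

The characteristic polynomial is (x - 4)^5, so the factor x - 4 appears with exponent 5: the algebraic multiplicity is 5.

rank(A - 4I) = 1, so the eigenspace has dimension 5 - 1 = 4: the geometric multiplicity is 4.

Since 4 < 5, A is not diagonalizable.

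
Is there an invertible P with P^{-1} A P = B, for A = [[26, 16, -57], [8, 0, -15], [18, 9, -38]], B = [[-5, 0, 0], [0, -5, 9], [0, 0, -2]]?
Both have characteristic polynomial (x + 2)(x + 5)^2, but the minimal polynomial of A is (x + 2)(x + 5)^2 while the minimal polynomial of B is (x + 2)(x + 5). The minimal polynomial is a similarity invariant, so A and B are not similar.

No.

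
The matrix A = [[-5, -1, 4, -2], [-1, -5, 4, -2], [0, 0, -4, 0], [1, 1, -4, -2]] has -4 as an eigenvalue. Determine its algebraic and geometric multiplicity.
algebraic multiplicity 4, geometric multiplicity 3

The characteristic polynomial is (x + 4)^4, so the factor x + 4 appears with exponent 4: the algebraic multiplicity is 4.

rank(A + 4I) = 1, so the eigenspace has dimension 4 - 1 = 3: the geometric multiplicity is 3.

Since 3 < 4, A is not diagonalizable.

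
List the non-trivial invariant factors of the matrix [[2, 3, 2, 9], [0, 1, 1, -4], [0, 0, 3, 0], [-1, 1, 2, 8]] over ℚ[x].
The Jordan structure of A has elementary divisors (x - 3)^3, (x - 5). Arranging the block sizes at each eigenvalue in decreasing order and taking row products gives the invariant factors.

Invariant factors (smallest first, each dividing the next): (x - 5)(x - 3)^3.

Check: the last factor (x - 5)(x - 3)^3 is the minimal polynomial, and the product (x - 5)(x - 3)^3 is the characteristic polynomial.

(x - 5)(x - 3)^3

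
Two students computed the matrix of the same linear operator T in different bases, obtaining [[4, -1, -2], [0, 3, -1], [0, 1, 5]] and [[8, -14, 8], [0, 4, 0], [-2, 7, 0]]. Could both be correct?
Both have characteristic polynomial (x - 4)^3, but the minimal polynomial of A is (x - 4)^3 while the minimal polynomial of B is (x - 4)^2. The minimal polynomial is a similarity invariant, so A and B are not similar.

No.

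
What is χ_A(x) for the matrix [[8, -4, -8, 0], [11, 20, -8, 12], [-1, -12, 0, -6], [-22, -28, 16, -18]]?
χ_A(x) = x(x - 6)(x - 2)^2

xI - A = [[x - 8, 4, 8, 0], [-11, x - 20, 8, -12], [1, 12, x, 6], [22, 28, -16, x + 18]].

Expanding det(xI - A) along the first row:
det(xI - A) = + (x - 8)·det([[x - 20, 8, -12], [12, x, 6], [28, -16, x + 18]]) - (4)·det([[-11, 8, -12], [1, x, 6], [22, -16, x + 18]]) + (8)·det([[-11, x - 20, -12], [1, 12, 6], [22, 28, x + 18]]) - (0)·det([[-11, x - 20, 8], [1, 12, x], [22, 28, -16]]).

Evaluating gives χ_A(x) = x^4 - 10x^3 + 28x^2 - 24x = x(x - 6)(x - 2)^2.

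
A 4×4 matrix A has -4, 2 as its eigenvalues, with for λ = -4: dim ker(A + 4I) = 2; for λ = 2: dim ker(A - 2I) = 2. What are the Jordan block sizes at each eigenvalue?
λ = -4: successive nullity increments [2] count blocks of size ≥ k; block sizes are [1, 1].
λ = 2: successive nullity increments [2] count blocks of size ≥ k; block sizes are [1, 1].

Jordan blocks: (-4, 1), (-4, 1), (2, 1), (2, 1)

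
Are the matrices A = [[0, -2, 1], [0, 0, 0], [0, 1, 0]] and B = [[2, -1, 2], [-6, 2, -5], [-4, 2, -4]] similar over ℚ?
Two matrices over a field are similar if and only if they have the same invariant factors.

Both A and B have characteristic polynomial x^3 and minimal polynomial x^3. Computing further, both have invariant factors x^3. Hence A and B are similar.

Yes.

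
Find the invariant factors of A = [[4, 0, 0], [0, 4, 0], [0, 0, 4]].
The Jordan structure of A has elementary divisors (x - 4), (x - 4), (x - 4). Arranging the block sizes at each eigenvalue in decreasing order and taking row products gives the invariant factors.

Invariant factors (smallest first, each dividing the next): x - 4, x - 4, x - 4.

Check: the last factor x - 4 is the minimal polynomial, and the product (x - 4)^3 is the characteristic polynomial.

x - 4, x - 4, x - 4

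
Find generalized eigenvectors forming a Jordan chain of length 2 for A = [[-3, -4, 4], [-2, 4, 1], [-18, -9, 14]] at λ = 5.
v_1 = [[0, 0, 1]]^T, v_2 = [[4, 1, 9]]^T

We seek v_1 ∈ ker((A - 5I)^2) \ ker(A - 5I), then set v_{i+1} = (A - 5I) v_i.

One such chain is v_1 = [[0, 0, 1]]^T, v_2 = [[4, 1, 9]]^T. Check: (A - 5I) v_2 = [[0, 0, 0]]^T = 0.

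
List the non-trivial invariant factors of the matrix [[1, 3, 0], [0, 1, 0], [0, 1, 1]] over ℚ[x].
The Jordan structure of A has elementary divisors (x - 1)^2, (x - 1). Arranging the block sizes at each eigenvalue in decreasing order and taking row products gives the invariant factors.

Invariant factors (smallest first, each dividing the next): x - 1, (x - 1)^2.

Check: the last factor (x - 1)^2 is the minimal polynomial, and the product (x - 1)^3 is the characteristic polynomial.

x - 1, (x - 1)^2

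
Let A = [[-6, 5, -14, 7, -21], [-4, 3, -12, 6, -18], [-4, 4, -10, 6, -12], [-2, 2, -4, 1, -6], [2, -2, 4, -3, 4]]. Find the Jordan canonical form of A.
The characteristic polynomial is det(xI - A) = (x + 1)^2(x + 2)^3, so the eigenvalues are -2 (algebraic multiplicity 3), -1 (algebraic multiplicity 2).

For λ = -2: rank(A + 2I) = 3, rank((A + 2I)^2) = 2. The eigenspace has dimension 5 - 3 = 2, so there are 2 Jordan blocks; the rank sequence gives block sizes [2, 1].

For λ = -1: rank(A + I) = 3. The eigenspace has dimension 5 - 3 = 2, so there are 2 Jordan blocks; the rank sequence gives block sizes [1, 1].

Assembling the blocks gives the Jordan form J above.

J = [[-2, 1, 0, 0, 0], [0, -2, 0, 0, 0], [0, 0, -2, 0, 0], [0, 0, 0, -1, 0], [0, 0, 0, 0, -1]]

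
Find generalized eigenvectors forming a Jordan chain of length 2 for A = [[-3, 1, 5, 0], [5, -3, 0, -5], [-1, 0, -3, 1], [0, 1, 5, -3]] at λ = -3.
v_1 = [[2, 1, 0, 2]]^T, v_2 = [[1, 0, 0, 1]]^T

We seek v_1 ∈ ker((A + 3I)^2) \ ker(A + 3I), then set v_{i+1} = (A + 3I) v_i.

One such chain is v_1 = [[2, 1, 0, 2]]^T, v_2 = [[1, 0, 0, 1]]^T. Check: (A + 3I) v_2 = [[0, 0, 0, 0]]^T = 0.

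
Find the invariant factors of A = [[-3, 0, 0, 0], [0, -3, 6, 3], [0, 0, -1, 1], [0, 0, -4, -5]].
The Jordan structure of A has elementary divisors (x + 3)^2, (x + 3), (x + 3). Arranging the block sizes at each eigenvalue in decreasing order and taking row products gives the invariant factors.

Invariant factors (smallest first, each dividing the next): x + 3, x + 3, (x + 3)^2.

Check: the last factor (x + 3)^2 is the minimal polynomial, and the product (x + 3)^4 is the characteristic polynomial.

x + 3, x + 3, (x + 3)^2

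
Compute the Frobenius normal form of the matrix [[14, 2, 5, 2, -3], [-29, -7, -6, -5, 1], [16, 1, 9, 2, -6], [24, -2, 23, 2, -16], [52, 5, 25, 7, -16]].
The invariant factors of A (the non-unit diagonal entries of the Smith normal form of xI - A over ℚ[x]) are (x - 1)^2(x^3 + x - 1), each dividing the next. The characteristic polynomial is their product, (x - 1)^2(x^3 + x - 1).

The rational canonical form is the block-diagonal matrix of companion matrices C(f_i):
R = [[0, 0, 0, 0, 1], [1, 0, 0, 0, -3], [0, 1, 0, 0, 3], [0, 0, 1, 0, -2], [0, 0, 0, 1, 2]].

Note the characteristic polynomial does not split into linear factors over ℚ, so A has no Jordan form over ℚ; the rational canonical form exists over any field.

R = [[0, 0, 0, 0, 1], [1, 0, 0, 0, -3], [0, 1, 0, 0, 3], [0, 0, 1, 0, -2], [0, 0, 0, 1, 2]]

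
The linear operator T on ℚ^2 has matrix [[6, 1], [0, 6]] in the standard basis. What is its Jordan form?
J = [[6, 1], [0, 6]]

The characteristic polynomial is det(xI - A) = (x - 6)^2, so the eigenvalues are 6 (algebraic multiplicity 2).

For λ = 6: rank(A - 6I) = 1, rank((A - 6I)^2) = 0. The eigenspace has dimension 2 - 1 = 1, so there is 1 Jordan block; the rank sequence gives block sizes [2].

Assembling the blocks gives the Jordan form J above.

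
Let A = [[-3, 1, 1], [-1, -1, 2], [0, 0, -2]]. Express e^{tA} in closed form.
e^{tA} = [[(1 - t)*e^{-2*t}, t*e^{-2*t}, t*(t + 2)*e^{-2*t}/2], [-t*e^{-2*t}, (t + 1)*e^{-2*t}, t*(t + 4)*e^{-2*t}/2], [0, 0, e^{-2*t}]]

A has Jordan form J = [[-2, 1, 0], [0, -2, 1], [0, 0, -2]] with A = PJP^{-1}, so e^{tA} = P e^{tJ} P^{-1}.

For a Jordan block J_k(λ), e^{tJ_k(λ)} = e^{λt} · (I + tN + t^2 N^2/2! + ... + t^{k-1} N^{k-1}/(k-1)!) where N is the nilpotent superdiagonal part.

Assembling the blocks and conjugating back gives the entries of e^{tA} as shown above.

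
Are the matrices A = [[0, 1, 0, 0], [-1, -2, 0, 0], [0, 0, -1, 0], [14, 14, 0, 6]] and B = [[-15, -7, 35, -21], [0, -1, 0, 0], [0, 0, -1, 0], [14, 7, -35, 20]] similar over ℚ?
No.

Both have characteristic polynomial (x - 6)(x + 1)^3, but the minimal polynomial of A is (x - 6)(x + 1)^2 while the minimal polynomial of B is (x - 6)(x + 1). The minimal polynomial is a similarity invariant, so A and B are not similar.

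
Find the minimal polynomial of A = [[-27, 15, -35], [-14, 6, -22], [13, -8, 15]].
The characteristic polynomial factors as (x + 2)^3. The minimal polynomial is ∏(x - λ)^{k_λ} where k_λ is the size of the largest Jordan block at λ.

For λ = -2: rank(A + 2I) = 2, and the largest Jordan block has size 3 (the smallest k with rank((A + 2I)^k) = rank((A + 2I)^(k+1))).

So m_A(x) = (x + 2)^3.

m_A(x) = (x + 2)^3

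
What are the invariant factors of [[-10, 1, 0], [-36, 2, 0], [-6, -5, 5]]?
The Jordan structure of A has elementary divisors (x + 4)^2, (x - 5). Arranging the block sizes at each eigenvalue in decreasing order and taking row products gives the invariant factors.

Invariant factors (smallest first, each dividing the next): (x - 5)(x + 4)^2.

Check: the last factor (x - 5)(x + 4)^2 is the minimal polynomial, and the product (x - 5)(x + 4)^2 is the characteristic polynomial.

(x - 5)(x + 4)^2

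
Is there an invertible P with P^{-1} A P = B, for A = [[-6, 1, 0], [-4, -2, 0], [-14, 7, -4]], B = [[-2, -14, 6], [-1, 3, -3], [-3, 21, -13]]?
Yes.

Two matrices over a field are similar if and only if they have the same invariant factors.

Both A and B have characteristic polynomial (x + 4)^3 and minimal polynomial (x + 4)^2. Computing further, both have invariant factors x + 4, (x + 4)^2. Hence A and B are similar.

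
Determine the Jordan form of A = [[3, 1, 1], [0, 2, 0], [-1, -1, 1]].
J = [[2, 1, 0], [0, 2, 0], [0, 0, 2]]

The characteristic polynomial is det(xI - A) = (x - 2)^3, so the eigenvalues are 2 (algebraic multiplicity 3).

For λ = 2: rank(A - 2I) = 1, rank((A - 2I)^2) = 0. The eigenspace has dimension 3 - 1 = 2, so there are 2 Jordan blocks; the rank sequence gives block sizes [2, 1].

Assembling the blocks gives the Jordan form J above.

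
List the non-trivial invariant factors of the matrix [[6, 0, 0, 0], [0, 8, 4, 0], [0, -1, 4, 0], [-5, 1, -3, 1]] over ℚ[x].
The Jordan structure of A has elementary divisors (x - 1), (x - 6)^2, (x - 6). Arranging the block sizes at each eigenvalue in decreasing order and taking row products gives the invariant factors.

Invariant factors (smallest first, each dividing the next): x - 6, (x - 6)^2(x - 1).

Check: the last factor (x - 6)^2(x - 1) is the minimal polynomial, and the product (x - 6)^3(x - 1) is the characteristic polynomial.

x - 6, (x - 6)^2(x - 1)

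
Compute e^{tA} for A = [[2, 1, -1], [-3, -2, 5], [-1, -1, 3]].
e^{tA} = [[(-t^2/2 + t + 1)*e^{t}, t*(2 - t)*e^{t}/2, t*(t - 1)*e^{t}], [t*(t - 6)*e^{t}/2, (t^2 - 6*t + 2)*e^{t}/2, t*(5 - t)*e^{t}], [-t*e^{t}, -t*e^{t}, (2*t + 1)*e^{t}]]

A has Jordan form J = [[1, 1, 0], [0, 1, 1], [0, 0, 1]] with A = PJP^{-1}, so e^{tA} = P e^{tJ} P^{-1}.

For a Jordan block J_k(λ), e^{tJ_k(λ)} = e^{λt} · (I + tN + t^2 N^2/2! + ... + t^{k-1} N^{k-1}/(k-1)!) where N is the nilpotent superdiagonal part.

Assembling the blocks and conjugating back gives the entries of e^{tA} as shown above.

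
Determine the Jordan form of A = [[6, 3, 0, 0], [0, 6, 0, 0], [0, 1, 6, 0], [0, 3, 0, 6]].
J = [[6, 1, 0, 0], [0, 6, 0, 0], [0, 0, 6, 0], [0, 0, 0, 6]]

The characteristic polynomial is det(xI - A) = (x - 6)^4, so the eigenvalues are 6 (algebraic multiplicity 4).

For λ = 6: rank(A - 6I) = 1, rank((A - 6I)^2) = 0. The eigenspace has dimension 4 - 1 = 3, so there are 3 Jordan blocks; the rank sequence gives block sizes [2, 1, 1].

Assembling the blocks gives the Jordan form J above.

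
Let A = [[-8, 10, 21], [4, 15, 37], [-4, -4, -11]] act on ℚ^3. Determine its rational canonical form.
R = [[0, 0, 20], [1, 0, 5], [0, 1, -4]]

The invariant factors of A (the non-unit diagonal entries of the Smith normal form of xI - A over ℚ[x]) are (x + 4)(x^2 - 5), each dividing the next. The characteristic polynomial is their product, (x + 4)(x^2 - 5).

The rational canonical form is the block-diagonal matrix of companion matrices C(f_i):
R = [[0, 0, 20], [1, 0, 5], [0, 1, -4]].

Note the characteristic polynomial does not split into linear factors over ℚ, so A has no Jordan form over ℚ; the rational canonical form exists over any field.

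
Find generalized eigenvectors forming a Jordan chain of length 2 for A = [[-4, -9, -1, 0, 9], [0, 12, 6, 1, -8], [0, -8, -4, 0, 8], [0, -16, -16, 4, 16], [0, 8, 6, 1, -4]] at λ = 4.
We seek v_1 ∈ ker((A - 4I)^2) \ ker(A - 4I), then set v_{i+1} = (A - 4I) v_i.

One such chain is v_1 = [[0, 0, 0, 1, 0]]^T, v_2 = [[0, 1, 0, 0, 1]]^T. Check: (A - 4I) v_2 = [[0, 0, 0, 0, 0]]^T = 0.

v_1 = [[0, 0, 0, 1, 0]]^T, v_2 = [[0, 1, 0, 0, 1]]^T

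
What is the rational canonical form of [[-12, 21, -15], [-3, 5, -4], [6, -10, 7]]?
R = [[0, 0, -3], [1, 0, -4], [0, 1, 0]]

The invariant factors of A (the non-unit diagonal entries of the Smith normal form of xI - A over ℚ[x]) are x^3 + 4x + 3, each dividing the next. The characteristic polynomial is their product, x^3 + 4x + 3.

The rational canonical form is the block-diagonal matrix of companion matrices C(f_i):
R = [[0, 0, -3], [1, 0, -4], [0, 1, 0]].

Note the characteristic polynomial does not split into linear factors over ℚ, so A has no Jordan form over ℚ; the rational canonical form exists over any field.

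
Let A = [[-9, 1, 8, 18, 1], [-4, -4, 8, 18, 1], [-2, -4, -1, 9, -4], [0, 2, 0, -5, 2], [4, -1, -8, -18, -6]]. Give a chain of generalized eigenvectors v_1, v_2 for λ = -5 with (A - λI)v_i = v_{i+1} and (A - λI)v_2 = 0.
We seek v_1 ∈ ker((A + 5I)^2) \ ker(A + 5I), then set v_{i+1} = (A + 5I) v_i.

One such chain is v_1 = [[0, 1, 0, 0, 0]]^T, v_2 = [[1, 1, -4, 2, -1]]^T. Check: (A + 5I) v_2 = [[0, 0, 0, 0, 0]]^T = 0.

v_1 = [[0, 1, 0, 0, 0]]^T, v_2 = [[1, 1, -4, 2, -1]]^T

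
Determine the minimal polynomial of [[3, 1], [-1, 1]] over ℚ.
The characteristic polynomial factors as (x - 2)^2. The minimal polynomial is ∏(x - λ)^{k_λ} where k_λ is the size of the largest Jordan block at λ.

For λ = 2: rank(A - 2I) = 1, and the largest Jordan block has size 2 (the smallest k with rank((A - 2I)^k) = rank((A - 2I)^(k+1))).

So m_A(x) = (x - 2)^2.

m_A(x) = (x - 2)^2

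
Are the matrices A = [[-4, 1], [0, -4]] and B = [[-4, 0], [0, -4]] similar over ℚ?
No.

Both have characteristic polynomial (x + 4)^2, but the minimal polynomial of A is (x + 4)^2 while the minimal polynomial of B is x + 4. The minimal polynomial is a similarity invariant, so A and B are not similar.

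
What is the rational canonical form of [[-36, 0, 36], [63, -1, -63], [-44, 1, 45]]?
R = [[0, 0, 36], [1, 0, -18], [0, 1, 8]]

The invariant factors of A (the non-unit diagonal entries of the Smith normal form of xI - A over ℚ[x]) are (x - 6)(x^2 - 2x + 6), each dividing the next. The characteristic polynomial is their product, (x - 6)(x^2 - 2x + 6).

The rational canonical form is the block-diagonal matrix of companion matrices C(f_i):
R = [[0, 0, 36], [1, 0, -18], [0, 1, 8]].

Note the characteristic polynomial does not split into linear factors over ℚ, so A has no Jordan form over ℚ; the rational canonical form exists over any field.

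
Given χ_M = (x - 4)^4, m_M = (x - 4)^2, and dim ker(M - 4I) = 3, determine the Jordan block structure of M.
Jordan blocks: (4, 2), (4, 1), (4, 1)

λ = 4: algebraic multiplicity 4 (exponent in χ_M), largest block size 2 (exponent in m_M), 3 blocks (geometric multiplicity). These force block sizes [2, 1, 1].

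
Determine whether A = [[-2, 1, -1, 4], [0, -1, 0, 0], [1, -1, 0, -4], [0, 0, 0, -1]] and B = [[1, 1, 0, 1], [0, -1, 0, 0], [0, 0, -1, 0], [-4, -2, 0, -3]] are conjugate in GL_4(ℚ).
Yes.

Two matrices over a field are similar if and only if they have the same invariant factors.

Both A and B have characteristic polynomial (x + 1)^4 and minimal polynomial (x + 1)^2. Computing further, both have invariant factors x + 1, x + 1, (x + 1)^2. Hence A and B are similar.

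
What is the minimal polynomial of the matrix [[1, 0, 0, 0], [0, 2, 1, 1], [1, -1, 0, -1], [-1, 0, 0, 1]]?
m_A(x) = (x - 1)^2

The characteristic polynomial factors as (x - 1)^4. The minimal polynomial is ∏(x - λ)^{k_λ} where k_λ is the size of the largest Jordan block at λ.

For λ = 1: rank(A - I) = 2, and the largest Jordan block has size 2 (the smallest k with rank((A - I)^k) = rank((A - I)^(k+1))).

So m_A(x) = (x - 1)^2.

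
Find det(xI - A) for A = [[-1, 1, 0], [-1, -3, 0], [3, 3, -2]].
xI - A = [[x + 1, -1, 0], [1, x + 3, 0], [-3, -3, x + 2]].

Expanding det(xI - A) along the first row:
det(xI - A) = + (x + 1)·det([[x + 3, 0], [-3, x + 2]]) - (-1)·det([[1, 0], [-3, x + 2]]) + (0)·det([[1, x + 3], [-3, -3]]).

Evaluating gives χ_A(x) = x^3 + 6x^2 + 12x + 8 = (x + 2)^3.

χ_A(x) = (x + 2)^3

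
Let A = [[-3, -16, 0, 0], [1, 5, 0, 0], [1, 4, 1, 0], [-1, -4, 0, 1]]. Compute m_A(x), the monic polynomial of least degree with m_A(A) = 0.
m_A(x) = (x - 1)^2

The characteristic polynomial factors as (x - 1)^4. The minimal polynomial is ∏(x - λ)^{k_λ} where k_λ is the size of the largest Jordan block at λ.

For λ = 1: rank(A - I) = 1, and the largest Jordan block has size 2 (the smallest k with rank((A - I)^k) = rank((A - I)^(k+1))).

So m_A(x) = (x - 1)^2.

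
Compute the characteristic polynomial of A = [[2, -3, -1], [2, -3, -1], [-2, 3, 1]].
χ_A(x) = x^3

xI - A = [[x - 2, 3, 1], [-2, x + 3, 1], [2, -3, x - 1]].

Expanding det(xI - A) along the first row:
det(xI - A) = + (x - 2)·det([[x + 3, 1], [-3, x - 1]]) - (3)·det([[-2, 1], [2, x - 1]]) + (1)·det([[-2, x + 3], [2, -3]]).

Evaluating gives χ_A(x) = x^3.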